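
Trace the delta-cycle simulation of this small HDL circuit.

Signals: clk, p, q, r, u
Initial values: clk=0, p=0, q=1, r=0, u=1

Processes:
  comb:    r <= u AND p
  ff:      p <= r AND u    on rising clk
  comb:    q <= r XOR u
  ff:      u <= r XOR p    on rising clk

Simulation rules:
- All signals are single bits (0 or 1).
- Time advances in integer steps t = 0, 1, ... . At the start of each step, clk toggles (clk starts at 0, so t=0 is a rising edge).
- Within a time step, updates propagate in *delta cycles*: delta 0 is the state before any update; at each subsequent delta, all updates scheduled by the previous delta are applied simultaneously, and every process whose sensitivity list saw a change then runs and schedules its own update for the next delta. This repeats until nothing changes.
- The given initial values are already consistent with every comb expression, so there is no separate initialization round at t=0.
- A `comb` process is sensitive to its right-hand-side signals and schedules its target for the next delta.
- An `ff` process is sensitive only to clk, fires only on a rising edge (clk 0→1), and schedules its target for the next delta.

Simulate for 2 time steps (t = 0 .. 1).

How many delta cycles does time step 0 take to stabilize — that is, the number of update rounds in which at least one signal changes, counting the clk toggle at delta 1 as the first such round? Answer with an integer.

3

t0.Δ0 r=0 clk=0 u=1 p=0 q=1
t0.Δ1 r=0 clk=1 u=1 p=0 q=1
t0.Δ2 r=0 clk=1 u=0 p=0 q=1
t0.Δ3 r=0 clk=1 u=0 p=0 q=0
t1.Δ0 r=0 clk=1 u=0 p=0 q=0
t1.Δ1 r=0 clk=0 u=0 p=0 q=0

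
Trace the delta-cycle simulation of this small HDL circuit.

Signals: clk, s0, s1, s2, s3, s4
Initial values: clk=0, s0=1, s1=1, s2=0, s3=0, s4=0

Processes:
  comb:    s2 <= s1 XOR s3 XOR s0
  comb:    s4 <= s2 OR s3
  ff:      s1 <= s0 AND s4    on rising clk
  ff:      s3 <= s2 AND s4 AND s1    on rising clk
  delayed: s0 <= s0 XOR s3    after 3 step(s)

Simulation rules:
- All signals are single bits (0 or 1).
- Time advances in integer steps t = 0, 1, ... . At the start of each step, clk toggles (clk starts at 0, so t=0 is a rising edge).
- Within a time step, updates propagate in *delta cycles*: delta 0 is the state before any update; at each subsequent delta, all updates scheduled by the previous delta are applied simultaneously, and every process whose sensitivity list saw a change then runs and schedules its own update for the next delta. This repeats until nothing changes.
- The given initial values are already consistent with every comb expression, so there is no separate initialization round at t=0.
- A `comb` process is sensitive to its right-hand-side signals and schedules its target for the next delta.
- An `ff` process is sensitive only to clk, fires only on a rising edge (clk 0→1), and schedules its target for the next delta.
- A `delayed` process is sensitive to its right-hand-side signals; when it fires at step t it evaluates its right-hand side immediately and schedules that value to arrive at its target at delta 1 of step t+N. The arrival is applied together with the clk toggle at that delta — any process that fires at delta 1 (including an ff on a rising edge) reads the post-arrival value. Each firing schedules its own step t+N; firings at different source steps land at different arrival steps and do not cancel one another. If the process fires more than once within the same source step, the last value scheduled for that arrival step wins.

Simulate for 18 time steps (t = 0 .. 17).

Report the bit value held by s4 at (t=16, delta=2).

[bits: clk,s1,s3,s4,s2,s0]
t=0: Δ0=010001 Δ1=110001 Δ2=100001 Δ3=100011 Δ4=100111 | 4Δ
t=1: Δ0=100111 Δ1=000111 | 1Δ
t=2: Δ0=000111 Δ1=100111 Δ2=110111 Δ3=110101 Δ4=110001 | 4Δ
t=3: Δ0=110001 Δ1=010001 | 1Δ
t=4: Δ0=010001 Δ1=110001 Δ2=100001 Δ3=100011 Δ4=100111 | 4Δ
t=5: Δ0=100111 Δ1=000111 | 1Δ
t=6: Δ0=000111 Δ1=100111 Δ2=110111 Δ3=110101 Δ4=110001 | 4Δ
t=7: Δ0=110001 Δ1=010001 | 1Δ
t=8: Δ0=010001 Δ1=110001 Δ2=100001 Δ3=100011 Δ4=100111 | 4Δ
t=9: Δ0=100111 Δ1=000111 | 1Δ
t=10: Δ0=000111 Δ1=100111 Δ2=110111 Δ3=110101 Δ4=110001 | 4Δ
t=11: Δ0=110001 Δ1=010001 | 1Δ
t=12: Δ0=010001 Δ1=110001 Δ2=100001 Δ3=100011 Δ4=100111 | 4Δ
t=13: Δ0=100111 Δ1=000111 | 1Δ
t=14: Δ0=000111 Δ1=100111 Δ2=110111 Δ3=110101 Δ4=110001 | 4Δ
t=15: Δ0=110001 Δ1=010001 | 1Δ
t=16: Δ0=010001 Δ1=110001 Δ2=100001 Δ3=100011 Δ4=100111 | 4Δ
t=17: Δ0=100111 Δ1=000111 | 1Δ

0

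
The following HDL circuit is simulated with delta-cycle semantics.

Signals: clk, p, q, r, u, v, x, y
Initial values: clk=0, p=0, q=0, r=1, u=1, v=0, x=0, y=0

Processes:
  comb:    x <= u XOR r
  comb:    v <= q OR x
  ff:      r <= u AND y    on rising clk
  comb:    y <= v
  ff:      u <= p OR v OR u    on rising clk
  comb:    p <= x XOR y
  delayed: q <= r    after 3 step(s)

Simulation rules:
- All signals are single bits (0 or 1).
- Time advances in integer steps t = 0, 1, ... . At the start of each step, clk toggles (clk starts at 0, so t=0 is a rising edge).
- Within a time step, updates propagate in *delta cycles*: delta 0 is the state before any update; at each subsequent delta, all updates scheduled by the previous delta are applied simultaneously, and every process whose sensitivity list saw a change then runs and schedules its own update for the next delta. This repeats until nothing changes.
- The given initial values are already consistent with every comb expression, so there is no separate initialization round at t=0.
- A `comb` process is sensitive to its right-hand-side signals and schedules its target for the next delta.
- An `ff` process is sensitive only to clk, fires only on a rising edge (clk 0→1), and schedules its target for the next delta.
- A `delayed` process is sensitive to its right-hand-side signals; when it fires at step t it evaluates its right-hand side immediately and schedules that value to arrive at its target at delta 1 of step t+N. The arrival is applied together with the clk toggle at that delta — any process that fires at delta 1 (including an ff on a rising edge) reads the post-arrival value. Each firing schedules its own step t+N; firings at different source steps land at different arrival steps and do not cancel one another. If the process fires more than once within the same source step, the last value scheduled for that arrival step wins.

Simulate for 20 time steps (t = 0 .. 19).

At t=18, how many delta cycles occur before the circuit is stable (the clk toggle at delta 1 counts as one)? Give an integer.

4

t0.Δ0 u=1 y=0 v=0 q=0 clk=0 p=0 x=0 r=1
t0.Δ1 u=1 y=0 v=0 q=0 clk=1 p=0 x=0 r=1
t0.Δ2 u=1 y=0 v=0 q=0 clk=1 p=0 x=0 r=0
t0.Δ3 u=1 y=0 v=0 q=0 clk=1 p=0 x=1 r=0
t0.Δ4 u=1 y=0 v=1 q=0 clk=1 p=1 x=1 r=0
t0.Δ5 u=1 y=1 v=1 q=0 clk=1 p=1 x=1 r=0
t0.Δ6 u=1 y=1 v=1 q=0 clk=1 p=0 x=1 r=0
t1.Δ0 u=1 y=1 v=1 q=0 clk=1 p=0 x=1 r=0
t1.Δ1 u=1 y=1 v=1 q=0 clk=0 p=0 x=1 r=0
t2.Δ0 u=1 y=1 v=1 q=0 clk=0 p=0 x=1 r=0
t2.Δ1 u=1 y=1 v=1 q=0 clk=1 p=0 x=1 r=0
t2.Δ2 u=1 y=1 v=1 q=0 clk=1 p=0 x=1 r=1
t2.Δ3 u=1 y=1 v=1 q=0 clk=1 p=0 x=0 r=1
t2.Δ4 u=1 y=1 v=0 q=0 clk=1 p=1 x=0 r=1
t2.Δ5 u=1 y=0 v=0 q=0 clk=1 p=1 x=0 r=1
t2.Δ6 u=1 y=0 v=0 q=0 clk=1 p=0 x=0 r=1
t3.Δ0 u=1 y=0 v=0 q=0 clk=1 p=0 x=0 r=1
t3.Δ1 u=1 y=0 v=0 q=0 clk=0 p=0 x=0 r=1
t4.Δ0 u=1 y=0 v=0 q=0 clk=0 p=0 x=0 r=1
t4.Δ1 u=1 y=0 v=0 q=0 clk=1 p=0 x=0 r=1
t4.Δ2 u=1 y=0 v=0 q=0 clk=1 p=0 x=0 r=0
t4.Δ3 u=1 y=0 v=0 q=0 clk=1 p=0 x=1 r=0
t4.Δ4 u=1 y=0 v=1 q=0 clk=1 p=1 x=1 r=0
t4.Δ5 u=1 y=1 v=1 q=0 clk=1 p=1 x=1 r=0
t4.Δ6 u=1 y=1 v=1 q=0 clk=1 p=0 x=1 r=0
t5.Δ0 u=1 y=1 v=1 q=0 clk=1 p=0 x=1 r=0
t5.Δ1 u=1 y=1 v=1 q=1 clk=0 p=0 x=1 r=0
t6.Δ0 u=1 y=1 v=1 q=1 clk=0 p=0 x=1 r=0
t6.Δ1 u=1 y=1 v=1 q=1 clk=1 p=0 x=1 r=0
t6.Δ2 u=1 y=1 v=1 q=1 clk=1 p=0 x=1 r=1
t6.Δ3 u=1 y=1 v=1 q=1 clk=1 p=0 x=0 r=1
t6.Δ4 u=1 y=1 v=1 q=1 clk=1 p=1 x=0 r=1
t7.Δ0 u=1 y=1 v=1 q=1 clk=1 p=1 x=0 r=1
t7.Δ1 u=1 y=1 v=1 q=0 clk=0 p=1 x=0 r=1
t7.Δ2 u=1 y=1 v=0 q=0 clk=0 p=1 x=0 r=1
t7.Δ3 u=1 y=0 v=0 q=0 clk=0 p=1 x=0 r=1
t7.Δ4 u=1 y=0 v=0 q=0 clk=0 p=0 x=0 r=1
t8.Δ0 u=1 y=0 v=0 q=0 clk=0 p=0 x=0 r=1
t8.Δ1 u=1 y=0 v=0 q=0 clk=1 p=0 x=0 r=1
t8.Δ2 u=1 y=0 v=0 q=0 clk=1 p=0 x=0 r=0
t8.Δ3 u=1 y=0 v=0 q=0 clk=1 p=0 x=1 r=0
t8.Δ4 u=1 y=0 v=1 q=0 clk=1 p=1 x=1 r=0
t8.Δ5 u=1 y=1 v=1 q=0 clk=1 p=1 x=1 r=0
t8.Δ6 u=1 y=1 v=1 q=0 clk=1 p=0 x=1 r=0
t9.Δ0 u=1 y=1 v=1 q=0 clk=1 p=0 x=1 r=0
t9.Δ1 u=1 y=1 v=1 q=1 clk=0 p=0 x=1 r=0
t10.Δ0 u=1 y=1 v=1 q=1 clk=0 p=0 x=1 r=0
t10.Δ1 u=1 y=1 v=1 q=1 clk=1 p=0 x=1 r=0
t10.Δ2 u=1 y=1 v=1 q=1 clk=1 p=0 x=1 r=1
t10.Δ3 u=1 y=1 v=1 q=1 clk=1 p=0 x=0 r=1
t10.Δ4 u=1 y=1 v=1 q=1 clk=1 p=1 x=0 r=1
t11.Δ0 u=1 y=1 v=1 q=1 clk=1 p=1 x=0 r=1
t11.Δ1 u=1 y=1 v=1 q=0 clk=0 p=1 x=0 r=1
t11.Δ2 u=1 y=1 v=0 q=0 clk=0 p=1 x=0 r=1
t11.Δ3 u=1 y=0 v=0 q=0 clk=0 p=1 x=0 r=1
t11.Δ4 u=1 y=0 v=0 q=0 clk=0 p=0 x=0 r=1
t12.Δ0 u=1 y=0 v=0 q=0 clk=0 p=0 x=0 r=1
t12.Δ1 u=1 y=0 v=0 q=0 clk=1 p=0 x=0 r=1
t12.Δ2 u=1 y=0 v=0 q=0 clk=1 p=0 x=0 r=0
t12.Δ3 u=1 y=0 v=0 q=0 clk=1 p=0 x=1 r=0
t12.Δ4 u=1 y=0 v=1 q=0 clk=1 p=1 x=1 r=0
t12.Δ5 u=1 y=1 v=1 q=0 clk=1 p=1 x=1 r=0
t12.Δ6 u=1 y=1 v=1 q=0 clk=1 p=0 x=1 r=0
t13.Δ0 u=1 y=1 v=1 q=0 clk=1 p=0 x=1 r=0
t13.Δ1 u=1 y=1 v=1 q=1 clk=0 p=0 x=1 r=0
t14.Δ0 u=1 y=1 v=1 q=1 clk=0 p=0 x=1 r=0
t14.Δ1 u=1 y=1 v=1 q=1 clk=1 p=0 x=1 r=0
t14.Δ2 u=1 y=1 v=1 q=1 clk=1 p=0 x=1 r=1
t14.Δ3 u=1 y=1 v=1 q=1 clk=1 p=0 x=0 r=1
t14.Δ4 u=1 y=1 v=1 q=1 clk=1 p=1 x=0 r=1
t15.Δ0 u=1 y=1 v=1 q=1 clk=1 p=1 x=0 r=1
t15.Δ1 u=1 y=1 v=1 q=0 clk=0 p=1 x=0 r=1
t15.Δ2 u=1 y=1 v=0 q=0 clk=0 p=1 x=0 r=1
t15.Δ3 u=1 y=0 v=0 q=0 clk=0 p=1 x=0 r=1
t15.Δ4 u=1 y=0 v=0 q=0 clk=0 p=0 x=0 r=1
t16.Δ0 u=1 y=0 v=0 q=0 clk=0 p=0 x=0 r=1
t16.Δ1 u=1 y=0 v=0 q=0 clk=1 p=0 x=0 r=1
t16.Δ2 u=1 y=0 v=0 q=0 clk=1 p=0 x=0 r=0
t16.Δ3 u=1 y=0 v=0 q=0 clk=1 p=0 x=1 r=0
t16.Δ4 u=1 y=0 v=1 q=0 clk=1 p=1 x=1 r=0
t16.Δ5 u=1 y=1 v=1 q=0 clk=1 p=1 x=1 r=0
t16.Δ6 u=1 y=1 v=1 q=0 clk=1 p=0 x=1 r=0
t17.Δ0 u=1 y=1 v=1 q=0 clk=1 p=0 x=1 r=0
t17.Δ1 u=1 y=1 v=1 q=1 clk=0 p=0 x=1 r=0
t18.Δ0 u=1 y=1 v=1 q=1 clk=0 p=0 x=1 r=0
t18.Δ1 u=1 y=1 v=1 q=1 clk=1 p=0 x=1 r=0
t18.Δ2 u=1 y=1 v=1 q=1 clk=1 p=0 x=1 r=1
t18.Δ3 u=1 y=1 v=1 q=1 clk=1 p=0 x=0 r=1
t18.Δ4 u=1 y=1 v=1 q=1 clk=1 p=1 x=0 r=1
t19.Δ0 u=1 y=1 v=1 q=1 clk=1 p=1 x=0 r=1
t19.Δ1 u=1 y=1 v=1 q=0 clk=0 p=1 x=0 r=1
t19.Δ2 u=1 y=1 v=0 q=0 clk=0 p=1 x=0 r=1
t19.Δ3 u=1 y=0 v=0 q=0 clk=0 p=1 x=0 r=1
t19.Δ4 u=1 y=0 v=0 q=0 clk=0 p=0 x=0 r=1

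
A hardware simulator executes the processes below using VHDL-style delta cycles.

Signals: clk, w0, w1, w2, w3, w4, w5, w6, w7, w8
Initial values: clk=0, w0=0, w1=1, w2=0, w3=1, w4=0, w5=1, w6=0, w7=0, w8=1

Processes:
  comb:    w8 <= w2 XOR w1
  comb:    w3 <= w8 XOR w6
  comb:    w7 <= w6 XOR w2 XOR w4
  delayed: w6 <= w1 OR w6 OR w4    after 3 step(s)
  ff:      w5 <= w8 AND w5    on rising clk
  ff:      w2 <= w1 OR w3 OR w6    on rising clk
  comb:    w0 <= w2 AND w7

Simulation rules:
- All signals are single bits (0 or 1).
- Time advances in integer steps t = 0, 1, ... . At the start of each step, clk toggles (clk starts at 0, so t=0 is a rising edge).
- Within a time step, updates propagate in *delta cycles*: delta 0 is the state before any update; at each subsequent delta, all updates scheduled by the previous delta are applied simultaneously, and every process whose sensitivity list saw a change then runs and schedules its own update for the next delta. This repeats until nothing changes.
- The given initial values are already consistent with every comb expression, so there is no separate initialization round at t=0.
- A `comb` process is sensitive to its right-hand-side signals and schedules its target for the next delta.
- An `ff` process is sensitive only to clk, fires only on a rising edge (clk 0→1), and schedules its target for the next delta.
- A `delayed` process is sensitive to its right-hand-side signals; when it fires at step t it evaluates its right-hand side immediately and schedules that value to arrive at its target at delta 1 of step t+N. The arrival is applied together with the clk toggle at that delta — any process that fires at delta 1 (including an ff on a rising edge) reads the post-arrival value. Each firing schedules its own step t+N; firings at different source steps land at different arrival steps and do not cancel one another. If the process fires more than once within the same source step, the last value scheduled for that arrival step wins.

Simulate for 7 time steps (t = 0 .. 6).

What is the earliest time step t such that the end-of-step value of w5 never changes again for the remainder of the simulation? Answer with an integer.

2

[bits: w2,w1,w0,w7,w5,w8,w3,w6,w4,clk]
t=0: Δ0=0100111000 Δ1=0100111001 Δ2=1100111001 Δ3=1101101001 Δ4=1111100001 | 4Δ
t=1: Δ0=1111100001 Δ1=1111100000 | 1Δ
t=2: Δ0=1111100000 Δ1=1111100001 Δ2=1111000001 | 2Δ
t=3: Δ0=1111000001 Δ1=1111000000 | 1Δ
t=4: Δ0=1111000000 Δ1=1111000001 | 1Δ
t=5: Δ0=1111000001 Δ1=1111000000 | 1Δ
t=6: Δ0=1111000000 Δ1=1111000001 | 1Δ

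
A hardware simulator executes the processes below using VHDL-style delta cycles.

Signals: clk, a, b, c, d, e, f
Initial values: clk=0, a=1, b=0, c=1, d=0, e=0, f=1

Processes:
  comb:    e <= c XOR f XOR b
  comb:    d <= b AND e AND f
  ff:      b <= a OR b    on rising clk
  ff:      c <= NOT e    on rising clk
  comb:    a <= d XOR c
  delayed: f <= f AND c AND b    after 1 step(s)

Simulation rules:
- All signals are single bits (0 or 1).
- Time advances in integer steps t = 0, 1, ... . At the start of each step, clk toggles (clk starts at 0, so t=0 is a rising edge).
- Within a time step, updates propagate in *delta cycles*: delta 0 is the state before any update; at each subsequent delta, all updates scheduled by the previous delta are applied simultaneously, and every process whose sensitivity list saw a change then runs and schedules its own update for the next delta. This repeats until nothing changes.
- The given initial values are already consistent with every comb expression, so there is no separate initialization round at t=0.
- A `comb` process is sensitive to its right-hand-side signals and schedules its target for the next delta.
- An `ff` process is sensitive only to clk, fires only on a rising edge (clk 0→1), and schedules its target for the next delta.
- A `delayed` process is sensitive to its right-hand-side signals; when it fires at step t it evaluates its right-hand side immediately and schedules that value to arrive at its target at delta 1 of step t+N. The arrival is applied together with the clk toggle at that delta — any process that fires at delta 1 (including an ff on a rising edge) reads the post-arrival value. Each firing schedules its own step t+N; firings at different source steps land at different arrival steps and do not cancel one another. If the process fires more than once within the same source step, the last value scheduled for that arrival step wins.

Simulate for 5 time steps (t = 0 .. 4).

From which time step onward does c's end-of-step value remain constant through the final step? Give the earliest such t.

2

[bits: a,f,d,b,c,e,clk]
t=0: Δ0=1100100 Δ1=1100101 Δ2=1101101 Δ3=1101111 Δ4=1111111 Δ5=0111111 | 5Δ
t=1: Δ0=0111111 Δ1=0111110 | 1Δ
t=2: Δ0=0111110 Δ1=0111111 Δ2=0111011 Δ3=1111001 Δ4=1101001 Δ5=0101001 | 5Δ
t=3: Δ0=0101001 Δ1=0001000 Δ2=0001010 | 2Δ
t=4: Δ0=0001010 Δ1=0001011 | 1Δ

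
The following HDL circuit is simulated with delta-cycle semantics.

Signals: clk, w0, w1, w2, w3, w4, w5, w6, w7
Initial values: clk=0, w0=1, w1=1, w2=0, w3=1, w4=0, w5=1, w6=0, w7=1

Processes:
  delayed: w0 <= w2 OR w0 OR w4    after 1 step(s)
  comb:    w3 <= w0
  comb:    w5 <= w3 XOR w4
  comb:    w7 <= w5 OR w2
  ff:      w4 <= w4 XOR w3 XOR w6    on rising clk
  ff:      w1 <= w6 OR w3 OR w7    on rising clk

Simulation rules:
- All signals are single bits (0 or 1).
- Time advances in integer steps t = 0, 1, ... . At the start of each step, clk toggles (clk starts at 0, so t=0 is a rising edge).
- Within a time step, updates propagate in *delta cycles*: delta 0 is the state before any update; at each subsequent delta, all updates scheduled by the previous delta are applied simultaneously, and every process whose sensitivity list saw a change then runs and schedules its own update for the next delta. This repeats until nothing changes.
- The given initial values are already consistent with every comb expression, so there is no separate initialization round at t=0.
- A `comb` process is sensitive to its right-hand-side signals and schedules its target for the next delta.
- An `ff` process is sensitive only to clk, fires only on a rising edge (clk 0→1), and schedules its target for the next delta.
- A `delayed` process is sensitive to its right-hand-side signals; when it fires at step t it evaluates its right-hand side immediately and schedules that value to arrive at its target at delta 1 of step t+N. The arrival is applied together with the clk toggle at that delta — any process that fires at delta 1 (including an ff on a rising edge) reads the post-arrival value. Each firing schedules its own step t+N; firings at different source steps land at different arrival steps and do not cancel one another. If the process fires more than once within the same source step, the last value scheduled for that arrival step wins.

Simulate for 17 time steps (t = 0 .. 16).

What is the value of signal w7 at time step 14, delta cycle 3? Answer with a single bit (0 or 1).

t=0 Δ0: w4=0 w3=1 w1=1 w6=0 w0=1 w2=0 clk=0 w5=1 w7=1
  Δ1: clk:0→1
  Δ2: w4:0→1
  Δ3: w5:1→0
  Δ4: w7:1→0
  (4Δ to stable)
t=1 Δ0: w4=1 w3=1 w1=1 w6=0 w0=1 w2=0 clk=1 w5=0 w7=0
  Δ1: clk:1→0
  (1Δ to stable)
t=2 Δ0: w4=1 w3=1 w1=1 w6=0 w0=1 w2=0 clk=0 w5=0 w7=0
  Δ1: clk:0→1
  Δ2: w4:1→0
  Δ3: w5:0→1
  Δ4: w7:0→1
  (4Δ to stable)
t=3 Δ0: w4=0 w3=1 w1=1 w6=0 w0=1 w2=0 clk=1 w5=1 w7=1
  Δ1: clk:1→0
  (1Δ to stable)
t=4 Δ0: w4=0 w3=1 w1=1 w6=0 w0=1 w2=0 clk=0 w5=1 w7=1
  Δ1: clk:0→1
  Δ2: w4:0→1
  Δ3: w5:1→0
  Δ4: w7:1→0
  (4Δ to stable)
t=5 Δ0: w4=1 w3=1 w1=1 w6=0 w0=1 w2=0 clk=1 w5=0 w7=0
  Δ1: clk:1→0
  (1Δ to stable)
t=6 Δ0: w4=1 w3=1 w1=1 w6=0 w0=1 w2=0 clk=0 w5=0 w7=0
  Δ1: clk:0→1
  Δ2: w4:1→0
  Δ3: w5:0→1
  Δ4: w7:0→1
  (4Δ to stable)
t=7 Δ0: w4=0 w3=1 w1=1 w6=0 w0=1 w2=0 clk=1 w5=1 w7=1
  Δ1: clk:1→0
  (1Δ to stable)
t=8 Δ0: w4=0 w3=1 w1=1 w6=0 w0=1 w2=0 clk=0 w5=1 w7=1
  Δ1: clk:0→1
  Δ2: w4:0→1
  Δ3: w5:1→0
  Δ4: w7:1→0
  (4Δ to stable)
t=9 Δ0: w4=1 w3=1 w1=1 w6=0 w0=1 w2=0 clk=1 w5=0 w7=0
  Δ1: clk:1→0
  (1Δ to stable)
t=10 Δ0: w4=1 w3=1 w1=1 w6=0 w0=1 w2=0 clk=0 w5=0 w7=0
  Δ1: clk:0→1
  Δ2: w4:1→0
  Δ3: w5:0→1
  Δ4: w7:0→1
  (4Δ to stable)
t=11 Δ0: w4=0 w3=1 w1=1 w6=0 w0=1 w2=0 clk=1 w5=1 w7=1
  Δ1: clk:1→0
  (1Δ to stable)
t=12 Δ0: w4=0 w3=1 w1=1 w6=0 w0=1 w2=0 clk=0 w5=1 w7=1
  Δ1: clk:0→1
  Δ2: w4:0→1
  Δ3: w5:1→0
  Δ4: w7:1→0
  (4Δ to stable)
t=13 Δ0: w4=1 w3=1 w1=1 w6=0 w0=1 w2=0 clk=1 w5=0 w7=0
  Δ1: clk:1→0
  (1Δ to stable)
t=14 Δ0: w4=1 w3=1 w1=1 w6=0 w0=1 w2=0 clk=0 w5=0 w7=0
  Δ1: clk:0→1
  Δ2: w4:1→0
  Δ3: w5:0→1
  Δ4: w7:0→1
  (4Δ to stable)
t=15 Δ0: w4=0 w3=1 w1=1 w6=0 w0=1 w2=0 clk=1 w5=1 w7=1
  Δ1: clk:1→0
  (1Δ to stable)
t=16 Δ0: w4=0 w3=1 w1=1 w6=0 w0=1 w2=0 clk=0 w5=1 w7=1
  Δ1: clk:0→1
  Δ2: w4:0→1
  Δ3: w5:1→0
  Δ4: w7:1→0
  (4Δ to stable)

0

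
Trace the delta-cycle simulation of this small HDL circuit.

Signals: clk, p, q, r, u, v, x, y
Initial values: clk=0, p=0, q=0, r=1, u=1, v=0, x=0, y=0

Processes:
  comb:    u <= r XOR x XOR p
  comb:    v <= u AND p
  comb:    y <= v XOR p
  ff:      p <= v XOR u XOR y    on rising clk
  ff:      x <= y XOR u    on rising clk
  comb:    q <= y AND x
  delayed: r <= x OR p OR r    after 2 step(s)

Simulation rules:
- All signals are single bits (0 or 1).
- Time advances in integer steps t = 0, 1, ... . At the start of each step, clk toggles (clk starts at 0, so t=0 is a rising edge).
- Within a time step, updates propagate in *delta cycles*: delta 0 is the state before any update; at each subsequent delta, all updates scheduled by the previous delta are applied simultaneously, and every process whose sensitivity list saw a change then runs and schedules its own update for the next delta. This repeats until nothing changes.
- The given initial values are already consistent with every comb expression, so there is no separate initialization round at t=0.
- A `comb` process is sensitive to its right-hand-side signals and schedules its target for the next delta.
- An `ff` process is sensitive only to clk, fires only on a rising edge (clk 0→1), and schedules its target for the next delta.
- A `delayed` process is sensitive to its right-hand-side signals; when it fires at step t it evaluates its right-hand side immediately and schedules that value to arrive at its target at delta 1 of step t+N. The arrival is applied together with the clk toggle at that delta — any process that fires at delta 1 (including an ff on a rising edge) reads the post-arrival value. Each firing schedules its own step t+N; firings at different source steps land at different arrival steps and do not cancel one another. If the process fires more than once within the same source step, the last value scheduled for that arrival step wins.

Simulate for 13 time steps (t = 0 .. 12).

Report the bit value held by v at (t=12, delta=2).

t=0 Δ0: u=1 clk=0 x=0 y=0 p=0 r=1 q=0 v=0
  Δ1: clk:0→1
  Δ2: x:0→1, p:0→1
  Δ3: y:0→1, v:0→1
  Δ4: y:1→0, q:0→1
  Δ5: q:1→0
  (5Δ to stable)
t=1 Δ0: u=1 clk=1 x=1 y=0 p=1 r=1 q=0 v=1
  Δ1: clk:1→0
  (1Δ to stable)
t=2 Δ0: u=1 clk=0 x=1 y=0 p=1 r=1 q=0 v=1
  Δ1: clk:0→1
  Δ2: p:1→0
  Δ3: u:1→0, y:0→1, v:1→0
  Δ4: y:1→0, q:0→1
  Δ5: q:1→0
  (5Δ to stable)
t=3 Δ0: u=0 clk=1 x=1 y=0 p=0 r=1 q=0 v=0
  Δ1: clk:1→0
  (1Δ to stable)
t=4 Δ0: u=0 clk=0 x=1 y=0 p=0 r=1 q=0 v=0
  Δ1: clk:0→1
  Δ2: x:1→0
  Δ3: u:0→1
  (3Δ to stable)
t=5 Δ0: u=1 clk=1 x=0 y=0 p=0 r=1 q=0 v=0
  Δ1: clk:1→0
  (1Δ to stable)
t=6 Δ0: u=1 clk=0 x=0 y=0 p=0 r=1 q=0 v=0
  Δ1: clk:0→1
  Δ2: x:0→1, p:0→1
  Δ3: y:0→1, v:0→1
  Δ4: y:1→0, q:0→1
  Δ5: q:1→0
  (5Δ to stable)
t=7 Δ0: u=1 clk=1 x=1 y=0 p=1 r=1 q=0 v=1
  Δ1: clk:1→0
  (1Δ to stable)
t=8 Δ0: u=1 clk=0 x=1 y=0 p=1 r=1 q=0 v=1
  Δ1: clk:0→1
  Δ2: p:1→0
  Δ3: u:1→0, y:0→1, v:1→0
  Δ4: y:1→0, q:0→1
  Δ5: q:1→0
  (5Δ to stable)
t=9 Δ0: u=0 clk=1 x=1 y=0 p=0 r=1 q=0 v=0
  Δ1: clk:1→0
  (1Δ to stable)
t=10 Δ0: u=0 clk=0 x=1 y=0 p=0 r=1 q=0 v=0
  Δ1: clk:0→1
  Δ2: x:1→0
  Δ3: u:0→1
  (3Δ to stable)
t=11 Δ0: u=1 clk=1 x=0 y=0 p=0 r=1 q=0 v=0
  Δ1: clk:1→0
  (1Δ to stable)
t=12 Δ0: u=1 clk=0 x=0 y=0 p=0 r=1 q=0 v=0
  Δ1: clk:0→1
  Δ2: x:0→1, p:0→1
  Δ3: y:0→1, v:0→1
  Δ4: y:1→0, q:0→1
  Δ5: q:1→0
  (5Δ to stable)

0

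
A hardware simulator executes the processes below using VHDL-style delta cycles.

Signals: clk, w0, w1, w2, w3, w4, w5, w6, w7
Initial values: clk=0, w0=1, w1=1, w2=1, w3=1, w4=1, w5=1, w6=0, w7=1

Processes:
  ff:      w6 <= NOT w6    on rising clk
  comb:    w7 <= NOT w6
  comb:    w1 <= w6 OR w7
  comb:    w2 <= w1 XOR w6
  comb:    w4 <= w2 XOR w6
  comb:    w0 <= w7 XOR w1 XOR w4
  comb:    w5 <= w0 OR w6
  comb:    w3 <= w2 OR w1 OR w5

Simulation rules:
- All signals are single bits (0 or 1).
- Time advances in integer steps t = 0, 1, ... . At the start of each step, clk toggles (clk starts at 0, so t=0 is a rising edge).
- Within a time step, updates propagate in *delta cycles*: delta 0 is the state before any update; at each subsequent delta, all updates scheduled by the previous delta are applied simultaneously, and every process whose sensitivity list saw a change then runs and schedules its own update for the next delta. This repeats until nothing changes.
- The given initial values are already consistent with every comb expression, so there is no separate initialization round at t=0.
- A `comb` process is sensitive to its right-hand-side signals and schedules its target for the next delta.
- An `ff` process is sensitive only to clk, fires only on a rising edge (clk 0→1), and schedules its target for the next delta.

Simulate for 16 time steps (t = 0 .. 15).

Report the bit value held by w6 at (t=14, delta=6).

0

t=0 Δ0: w0=1 clk=0 w2=1 w6=0 w5=1 w3=1 w4=1 w1=1 w7=1
  Δ1: clk:0→1
  Δ2: w6:0→1
  Δ3: w2:1→0, w4:1→0, w7:1→0
  Δ4: w4:0→1
  Δ5: w0:1→0
  (5Δ to stable)
t=1 Δ0: w0=0 clk=1 w2=0 w6=1 w5=1 w3=1 w4=1 w1=1 w7=0
  Δ1: clk:1→0
  (1Δ to stable)
t=2 Δ0: w0=0 clk=0 w2=0 w6=1 w5=1 w3=1 w4=1 w1=1 w7=0
  Δ1: clk:0→1
  Δ2: w6:1→0
  Δ3: w2:0→1, w5:1→0, w4:1→0, w1:1→0, w7:0→1
  Δ4: w0:0→1, w2:1→0, w4:0→1, w1:0→1
  Δ5: w2:0→1, w5:0→1, w4:1→0
  Δ6: w0:1→0, w4:0→1
  Δ7: w0:0→1, w5:1→0
  Δ8: w5:0→1
  (8Δ to stable)
t=3 Δ0: w0=1 clk=1 w2=1 w6=0 w5=1 w3=1 w4=1 w1=1 w7=1
  Δ1: clk:1→0
  (1Δ to stable)
t=4 Δ0: w0=1 clk=0 w2=1 w6=0 w5=1 w3=1 w4=1 w1=1 w7=1
  Δ1: clk:0→1
  Δ2: w6:0→1
  Δ3: w2:1→0, w4:1→0, w7:1→0
  Δ4: w4:0→1
  Δ5: w0:1→0
  (5Δ to stable)
t=5 Δ0: w0=0 clk=1 w2=0 w6=1 w5=1 w3=1 w4=1 w1=1 w7=0
  Δ1: clk:1→0
  (1Δ to stable)
t=6 Δ0: w0=0 clk=0 w2=0 w6=1 w5=1 w3=1 w4=1 w1=1 w7=0
  Δ1: clk:0→1
  Δ2: w6:1→0
  Δ3: w2:0→1, w5:1→0, w4:1→0, w1:1→0, w7:0→1
  Δ4: w0:0→1, w2:1→0, w4:0→1, w1:0→1
  Δ5: w2:0→1, w5:0→1, w4:1→0
  Δ6: w0:1→0, w4:0→1
  Δ7: w0:0→1, w5:1→0
  Δ8: w5:0→1
  (8Δ to stable)
t=7 Δ0: w0=1 clk=1 w2=1 w6=0 w5=1 w3=1 w4=1 w1=1 w7=1
  Δ1: clk:1→0
  (1Δ to stable)
t=8 Δ0: w0=1 clk=0 w2=1 w6=0 w5=1 w3=1 w4=1 w1=1 w7=1
  Δ1: clk:0→1
  Δ2: w6:0→1
  Δ3: w2:1→0, w4:1→0, w7:1→0
  Δ4: w4:0→1
  Δ5: w0:1→0
  (5Δ to stable)
t=9 Δ0: w0=0 clk=1 w2=0 w6=1 w5=1 w3=1 w4=1 w1=1 w7=0
  Δ1: clk:1→0
  (1Δ to stable)
t=10 Δ0: w0=0 clk=0 w2=0 w6=1 w5=1 w3=1 w4=1 w1=1 w7=0
  Δ1: clk:0→1
  Δ2: w6:1→0
  Δ3: w2:0→1, w5:1→0, w4:1→0, w1:1→0, w7:0→1
  Δ4: w0:0→1, w2:1→0, w4:0→1, w1:0→1
  Δ5: w2:0→1, w5:0→1, w4:1→0
  Δ6: w0:1→0, w4:0→1
  Δ7: w0:0→1, w5:1→0
  Δ8: w5:0→1
  (8Δ to stable)
t=11 Δ0: w0=1 clk=1 w2=1 w6=0 w5=1 w3=1 w4=1 w1=1 w7=1
  Δ1: clk:1→0
  (1Δ to stable)
t=12 Δ0: w0=1 clk=0 w2=1 w6=0 w5=1 w3=1 w4=1 w1=1 w7=1
  Δ1: clk:0→1
  Δ2: w6:0→1
  Δ3: w2:1→0, w4:1→0, w7:1→0
  Δ4: w4:0→1
  Δ5: w0:1→0
  (5Δ to stable)
t=13 Δ0: w0=0 clk=1 w2=0 w6=1 w5=1 w3=1 w4=1 w1=1 w7=0
  Δ1: clk:1→0
  (1Δ to stable)
t=14 Δ0: w0=0 clk=0 w2=0 w6=1 w5=1 w3=1 w4=1 w1=1 w7=0
  Δ1: clk:0→1
  Δ2: w6:1→0
  Δ3: w2:0→1, w5:1→0, w4:1→0, w1:1→0, w7:0→1
  Δ4: w0:0→1, w2:1→0, w4:0→1, w1:0→1
  Δ5: w2:0→1, w5:0→1, w4:1→0
  Δ6: w0:1→0, w4:0→1
  Δ7: w0:0→1, w5:1→0
  Δ8: w5:0→1
  (8Δ to stable)
t=15 Δ0: w0=1 clk=1 w2=1 w6=0 w5=1 w3=1 w4=1 w1=1 w7=1
  Δ1: clk:1→0
  (1Δ to stable)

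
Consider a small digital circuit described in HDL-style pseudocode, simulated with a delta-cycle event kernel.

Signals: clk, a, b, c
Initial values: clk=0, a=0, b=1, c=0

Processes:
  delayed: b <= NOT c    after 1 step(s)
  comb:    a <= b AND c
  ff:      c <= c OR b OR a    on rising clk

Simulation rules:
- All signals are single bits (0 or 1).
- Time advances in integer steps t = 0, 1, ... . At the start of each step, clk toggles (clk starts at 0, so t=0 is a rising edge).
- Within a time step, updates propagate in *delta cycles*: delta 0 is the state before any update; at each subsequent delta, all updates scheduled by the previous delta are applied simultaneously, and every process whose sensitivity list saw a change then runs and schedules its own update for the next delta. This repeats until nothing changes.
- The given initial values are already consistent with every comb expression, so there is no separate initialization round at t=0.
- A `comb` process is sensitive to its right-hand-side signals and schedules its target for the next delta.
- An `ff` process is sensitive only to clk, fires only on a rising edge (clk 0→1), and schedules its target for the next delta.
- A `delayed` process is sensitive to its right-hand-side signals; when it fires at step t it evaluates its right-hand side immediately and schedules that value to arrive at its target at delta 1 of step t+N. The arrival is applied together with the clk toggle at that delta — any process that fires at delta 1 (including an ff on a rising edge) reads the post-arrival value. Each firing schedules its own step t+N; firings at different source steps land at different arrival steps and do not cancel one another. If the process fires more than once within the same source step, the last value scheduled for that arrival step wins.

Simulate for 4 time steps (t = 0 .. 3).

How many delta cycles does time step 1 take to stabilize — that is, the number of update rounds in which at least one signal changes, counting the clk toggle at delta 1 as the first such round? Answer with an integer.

2

t=0 Δ0: c=0 clk=0 a=0 b=1
  Δ1: clk:0→1
  Δ2: c:0→1
  Δ3: a:0→1
  (3Δ to stable)
t=1 Δ0: c=1 clk=1 a=1 b=1
  Δ1: clk:1→0, b:1→0
  Δ2: a:1→0
  (2Δ to stable)
t=2 Δ0: c=1 clk=0 a=0 b=0
  Δ1: clk:0→1
  (1Δ to stable)
t=3 Δ0: c=1 clk=1 a=0 b=0
  Δ1: clk:1→0
  (1Δ to stable)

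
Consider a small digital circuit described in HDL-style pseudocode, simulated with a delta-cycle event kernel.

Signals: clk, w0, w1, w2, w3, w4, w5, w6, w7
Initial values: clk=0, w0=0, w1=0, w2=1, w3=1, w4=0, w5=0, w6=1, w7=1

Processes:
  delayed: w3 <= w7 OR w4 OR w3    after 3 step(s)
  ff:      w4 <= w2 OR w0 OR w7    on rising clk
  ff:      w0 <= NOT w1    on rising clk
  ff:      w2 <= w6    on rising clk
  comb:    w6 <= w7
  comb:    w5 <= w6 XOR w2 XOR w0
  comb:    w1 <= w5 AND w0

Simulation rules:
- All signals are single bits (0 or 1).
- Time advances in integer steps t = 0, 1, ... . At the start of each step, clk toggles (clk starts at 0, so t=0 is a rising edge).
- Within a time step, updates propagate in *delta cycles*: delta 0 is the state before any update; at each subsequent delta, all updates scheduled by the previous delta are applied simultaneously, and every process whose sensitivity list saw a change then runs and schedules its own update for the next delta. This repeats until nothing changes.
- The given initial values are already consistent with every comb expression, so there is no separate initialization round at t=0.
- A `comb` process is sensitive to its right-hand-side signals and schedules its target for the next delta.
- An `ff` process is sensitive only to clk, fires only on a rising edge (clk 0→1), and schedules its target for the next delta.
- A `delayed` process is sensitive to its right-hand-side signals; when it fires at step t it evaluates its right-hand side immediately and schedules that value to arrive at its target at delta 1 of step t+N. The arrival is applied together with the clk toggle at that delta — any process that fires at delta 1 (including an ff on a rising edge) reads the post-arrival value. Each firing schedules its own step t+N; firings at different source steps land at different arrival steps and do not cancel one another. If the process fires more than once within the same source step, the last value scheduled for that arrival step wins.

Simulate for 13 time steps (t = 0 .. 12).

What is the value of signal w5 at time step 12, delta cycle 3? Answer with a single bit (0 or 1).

t=0 Δ0: w0=0 w6=1 w1=0 w5=0 w2=1 w7=1 w4=0 clk=0 w3=1
  Δ1: clk:0→1
  Δ2: w0:0→1, w4:0→1
  Δ3: w5:0→1
  Δ4: w1:0→1
  (4Δ to stable)
t=1 Δ0: w0=1 w6=1 w1=1 w5=1 w2=1 w7=1 w4=1 clk=1 w3=1
  Δ1: clk:1→0
  (1Δ to stable)
t=2 Δ0: w0=1 w6=1 w1=1 w5=1 w2=1 w7=1 w4=1 clk=0 w3=1
  Δ1: clk:0→1
  Δ2: w0:1→0
  Δ3: w1:1→0, w5:1→0
  (3Δ to stable)
t=3 Δ0: w0=0 w6=1 w1=0 w5=0 w2=1 w7=1 w4=1 clk=1 w3=1
  Δ1: clk:1→0
  (1Δ to stable)
t=4 Δ0: w0=0 w6=1 w1=0 w5=0 w2=1 w7=1 w4=1 clk=0 w3=1
  Δ1: clk:0→1
  Δ2: w0:0→1
  Δ3: w5:0→1
  Δ4: w1:0→1
  (4Δ to stable)
t=5 Δ0: w0=1 w6=1 w1=1 w5=1 w2=1 w7=1 w4=1 clk=1 w3=1
  Δ1: clk:1→0
  (1Δ to stable)
t=6 Δ0: w0=1 w6=1 w1=1 w5=1 w2=1 w7=1 w4=1 clk=0 w3=1
  Δ1: clk:0→1
  Δ2: w0:1→0
  Δ3: w1:1→0, w5:1→0
  (3Δ to stable)
t=7 Δ0: w0=0 w6=1 w1=0 w5=0 w2=1 w7=1 w4=1 clk=1 w3=1
  Δ1: clk:1→0
  (1Δ to stable)
t=8 Δ0: w0=0 w6=1 w1=0 w5=0 w2=1 w7=1 w4=1 clk=0 w3=1
  Δ1: clk:0→1
  Δ2: w0:0→1
  Δ3: w5:0→1
  Δ4: w1:0→1
  (4Δ to stable)
t=9 Δ0: w0=1 w6=1 w1=1 w5=1 w2=1 w7=1 w4=1 clk=1 w3=1
  Δ1: clk:1→0
  (1Δ to stable)
t=10 Δ0: w0=1 w6=1 w1=1 w5=1 w2=1 w7=1 w4=1 clk=0 w3=1
  Δ1: clk:0→1
  Δ2: w0:1→0
  Δ3: w1:1→0, w5:1→0
  (3Δ to stable)
t=11 Δ0: w0=0 w6=1 w1=0 w5=0 w2=1 w7=1 w4=1 clk=1 w3=1
  Δ1: clk:1→0
  (1Δ to stable)
t=12 Δ0: w0=0 w6=1 w1=0 w5=0 w2=1 w7=1 w4=1 clk=0 w3=1
  Δ1: clk:0→1
  Δ2: w0:0→1
  Δ3: w5:0→1
  Δ4: w1:0→1
  (4Δ to stable)

1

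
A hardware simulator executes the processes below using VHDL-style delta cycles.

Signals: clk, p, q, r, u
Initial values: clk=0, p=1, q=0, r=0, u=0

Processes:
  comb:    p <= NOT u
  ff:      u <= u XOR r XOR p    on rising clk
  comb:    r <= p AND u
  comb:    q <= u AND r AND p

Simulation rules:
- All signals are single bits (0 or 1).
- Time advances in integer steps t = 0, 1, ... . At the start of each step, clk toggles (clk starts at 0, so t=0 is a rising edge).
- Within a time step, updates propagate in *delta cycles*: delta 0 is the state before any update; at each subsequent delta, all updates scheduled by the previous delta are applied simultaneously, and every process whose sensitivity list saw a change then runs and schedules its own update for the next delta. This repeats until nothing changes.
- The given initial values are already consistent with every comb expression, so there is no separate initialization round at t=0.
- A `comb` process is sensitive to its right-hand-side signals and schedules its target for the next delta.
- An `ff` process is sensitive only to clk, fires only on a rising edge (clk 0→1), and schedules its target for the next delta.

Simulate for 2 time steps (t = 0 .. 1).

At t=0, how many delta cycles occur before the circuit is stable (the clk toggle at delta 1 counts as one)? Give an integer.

4

t=0 Δ0: r=0 p=1 u=0 clk=0 q=0
  Δ1: clk:0→1
  Δ2: u:0→1
  Δ3: r:0→1, p:1→0
  Δ4: r:1→0
  (4Δ to stable)
t=1 Δ0: r=0 p=0 u=1 clk=1 q=0
  Δ1: clk:1→0
  (1Δ to stable)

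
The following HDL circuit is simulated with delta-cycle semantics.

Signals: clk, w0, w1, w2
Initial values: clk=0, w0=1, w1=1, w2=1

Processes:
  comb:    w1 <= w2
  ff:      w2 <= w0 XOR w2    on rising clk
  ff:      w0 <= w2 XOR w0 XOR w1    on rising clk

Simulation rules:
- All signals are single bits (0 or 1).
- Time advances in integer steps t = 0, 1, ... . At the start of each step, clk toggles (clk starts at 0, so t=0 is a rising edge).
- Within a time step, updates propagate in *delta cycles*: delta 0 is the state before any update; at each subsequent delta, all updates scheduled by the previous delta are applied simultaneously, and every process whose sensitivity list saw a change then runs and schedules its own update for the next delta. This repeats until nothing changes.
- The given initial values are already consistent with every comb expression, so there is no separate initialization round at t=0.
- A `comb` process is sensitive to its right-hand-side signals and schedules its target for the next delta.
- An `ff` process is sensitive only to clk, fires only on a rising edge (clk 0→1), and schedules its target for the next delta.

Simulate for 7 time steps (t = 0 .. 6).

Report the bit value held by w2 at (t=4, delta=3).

0

t=0 Δ0: w0=1 w2=1 clk=0 w1=1
  Δ1: clk:0→1
  Δ2: w2:1→0
  Δ3: w1:1→0
  (3Δ to stable)
t=1 Δ0: w0=1 w2=0 clk=1 w1=0
  Δ1: clk:1→0
  (1Δ to stable)
t=2 Δ0: w0=1 w2=0 clk=0 w1=0
  Δ1: clk:0→1
  Δ2: w2:0→1
  Δ3: w1:0→1
  (3Δ to stable)
t=3 Δ0: w0=1 w2=1 clk=1 w1=1
  Δ1: clk:1→0
  (1Δ to stable)
t=4 Δ0: w0=1 w2=1 clk=0 w1=1
  Δ1: clk:0→1
  Δ2: w2:1→0
  Δ3: w1:1→0
  (3Δ to stable)
t=5 Δ0: w0=1 w2=0 clk=1 w1=0
  Δ1: clk:1→0
  (1Δ to stable)
t=6 Δ0: w0=1 w2=0 clk=0 w1=0
  Δ1: clk:0→1
  Δ2: w2:0→1
  Δ3: w1:0→1
  (3Δ to stable)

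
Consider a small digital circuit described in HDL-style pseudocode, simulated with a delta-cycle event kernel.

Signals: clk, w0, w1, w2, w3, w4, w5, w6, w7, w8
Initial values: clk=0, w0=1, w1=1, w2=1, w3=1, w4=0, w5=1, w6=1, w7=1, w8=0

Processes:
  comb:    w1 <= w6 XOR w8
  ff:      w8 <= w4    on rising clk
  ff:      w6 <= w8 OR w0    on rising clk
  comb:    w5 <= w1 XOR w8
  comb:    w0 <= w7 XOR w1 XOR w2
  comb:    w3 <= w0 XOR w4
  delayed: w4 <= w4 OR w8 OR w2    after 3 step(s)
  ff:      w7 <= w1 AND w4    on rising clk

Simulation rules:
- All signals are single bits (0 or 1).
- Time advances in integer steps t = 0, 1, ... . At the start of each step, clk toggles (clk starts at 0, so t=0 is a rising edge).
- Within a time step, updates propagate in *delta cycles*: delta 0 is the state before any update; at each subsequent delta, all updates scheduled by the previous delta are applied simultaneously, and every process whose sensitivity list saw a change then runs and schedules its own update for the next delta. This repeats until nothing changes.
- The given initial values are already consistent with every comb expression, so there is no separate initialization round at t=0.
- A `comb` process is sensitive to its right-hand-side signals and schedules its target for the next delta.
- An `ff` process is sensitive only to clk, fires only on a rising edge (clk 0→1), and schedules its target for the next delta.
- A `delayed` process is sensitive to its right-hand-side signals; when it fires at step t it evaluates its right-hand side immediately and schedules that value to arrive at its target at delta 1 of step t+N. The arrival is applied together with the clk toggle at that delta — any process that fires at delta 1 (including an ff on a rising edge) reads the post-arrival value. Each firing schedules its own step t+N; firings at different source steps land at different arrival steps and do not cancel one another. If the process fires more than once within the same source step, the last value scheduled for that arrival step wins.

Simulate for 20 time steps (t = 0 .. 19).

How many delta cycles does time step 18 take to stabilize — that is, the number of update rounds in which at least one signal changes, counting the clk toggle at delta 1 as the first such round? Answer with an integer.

[bits: w2,w8,w6,clk,w1,w7,w5,w3,w0,w4]
t=0: Δ0=1010111110 Δ1=1011111110 Δ2=1011101110 Δ3=1011101100 Δ4=1011101000 | 4Δ
t=1: Δ0=1011101000 Δ1=1010101000 | 1Δ
t=2: Δ0=1010101000 Δ1=1011101000 Δ2=1001101000 Δ3=1001001000 Δ4=1001000010 Δ5=1001000110 | 5Δ
t=3: Δ0=1001000110 Δ1=1000000110 | 1Δ
t=4: Δ0=1000000110 Δ1=1001000110 Δ2=1011000110 Δ3=1011100110 Δ4=1011101100 Δ5=1011101000 | 5Δ
t=5: Δ0=1011101000 Δ1=1010101000 | 1Δ
t=6: Δ0=1010101000 Δ1=1011101000 Δ2=1001101000 Δ3=1001001000 Δ4=1001000010 Δ5=1001000110 | 5Δ
t=7: Δ0=1001000110 Δ1=1000000110 | 1Δ
t=8: Δ0=1000000110 Δ1=1001000110 Δ2=1011000110 Δ3=1011100110 Δ4=1011101100 Δ5=1011101000 | 5Δ
t=9: Δ0=1011101000 Δ1=1010101000 | 1Δ
t=10: Δ0=1010101000 Δ1=1011101000 Δ2=1001101000 Δ3=1001001000 Δ4=1001000010 Δ5=1001000110 | 5Δ
t=11: Δ0=1001000110 Δ1=1000000110 | 1Δ
t=12: Δ0=1000000110 Δ1=1001000110 Δ2=1011000110 Δ3=1011100110 Δ4=1011101100 Δ5=1011101000 | 5Δ
t=13: Δ0=1011101000 Δ1=1010101000 | 1Δ
t=14: Δ0=1010101000 Δ1=1011101000 Δ2=1001101000 Δ3=1001001000 Δ4=1001000010 Δ5=1001000110 | 5Δ
t=15: Δ0=1001000110 Δ1=1000000110 | 1Δ
t=16: Δ0=1000000110 Δ1=1001000110 Δ2=1011000110 Δ3=1011100110 Δ4=1011101100 Δ5=1011101000 | 5Δ
t=17: Δ0=1011101000 Δ1=1010101000 | 1Δ
t=18: Δ0=1010101000 Δ1=1011101000 Δ2=1001101000 Δ3=1001001000 Δ4=1001000010 Δ5=1001000110 | 5Δ
t=19: Δ0=1001000110 Δ1=1000000110 | 1Δ

5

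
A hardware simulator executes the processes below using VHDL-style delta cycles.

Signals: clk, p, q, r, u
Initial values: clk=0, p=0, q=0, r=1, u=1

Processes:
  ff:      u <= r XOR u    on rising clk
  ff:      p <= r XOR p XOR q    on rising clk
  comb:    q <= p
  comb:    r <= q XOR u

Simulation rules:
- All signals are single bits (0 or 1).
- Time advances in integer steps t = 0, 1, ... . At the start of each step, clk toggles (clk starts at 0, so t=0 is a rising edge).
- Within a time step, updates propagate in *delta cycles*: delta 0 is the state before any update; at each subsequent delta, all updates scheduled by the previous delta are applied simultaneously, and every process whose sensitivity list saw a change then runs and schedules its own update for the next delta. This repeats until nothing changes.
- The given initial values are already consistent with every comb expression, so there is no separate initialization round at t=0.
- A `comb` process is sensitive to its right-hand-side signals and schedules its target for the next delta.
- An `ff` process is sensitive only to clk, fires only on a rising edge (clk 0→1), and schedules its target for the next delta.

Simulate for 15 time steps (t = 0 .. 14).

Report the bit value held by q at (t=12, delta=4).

t=0 Δ0: p=0 clk=0 r=1 u=1 q=0
  Δ1: clk:0→1
  Δ2: p:0→1, u:1→0
  Δ3: r:1→0, q:0→1
  Δ4: r:0→1
  (4Δ to stable)
t=1 Δ0: p=1 clk=1 r=1 u=0 q=1
  Δ1: clk:1→0
  (1Δ to stable)
t=2 Δ0: p=1 clk=0 r=1 u=0 q=1
  Δ1: clk:0→1
  Δ2: u:0→1
  Δ3: r:1→0
  (3Δ to stable)
t=3 Δ0: p=1 clk=1 r=0 u=1 q=1
  Δ1: clk:1→0
  (1Δ to stable)
t=4 Δ0: p=1 clk=0 r=0 u=1 q=1
  Δ1: clk:0→1
  Δ2: p:1→0
  Δ3: q:1→0
  Δ4: r:0→1
  (4Δ to stable)
t=5 Δ0: p=0 clk=1 r=1 u=1 q=0
  Δ1: clk:1→0
  (1Δ to stable)
t=6 Δ0: p=0 clk=0 r=1 u=1 q=0
  Δ1: clk:0→1
  Δ2: p:0→1, u:1→0
  Δ3: r:1→0, q:0→1
  Δ4: r:0→1
  (4Δ to stable)
t=7 Δ0: p=1 clk=1 r=1 u=0 q=1
  Δ1: clk:1→0
  (1Δ to stable)
t=8 Δ0: p=1 clk=0 r=1 u=0 q=1
  Δ1: clk:0→1
  Δ2: u:0→1
  Δ3: r:1→0
  (3Δ to stable)
t=9 Δ0: p=1 clk=1 r=0 u=1 q=1
  Δ1: clk:1→0
  (1Δ to stable)
t=10 Δ0: p=1 clk=0 r=0 u=1 q=1
  Δ1: clk:0→1
  Δ2: p:1→0
  Δ3: q:1→0
  Δ4: r:0→1
  (4Δ to stable)
t=11 Δ0: p=0 clk=1 r=1 u=1 q=0
  Δ1: clk:1→0
  (1Δ to stable)
t=12 Δ0: p=0 clk=0 r=1 u=1 q=0
  Δ1: clk:0→1
  Δ2: p:0→1, u:1→0
  Δ3: r:1→0, q:0→1
  Δ4: r:0→1
  (4Δ to stable)
t=13 Δ0: p=1 clk=1 r=1 u=0 q=1
  Δ1: clk:1→0
  (1Δ to stable)
t=14 Δ0: p=1 clk=0 r=1 u=0 q=1
  Δ1: clk:0→1
  Δ2: u:0→1
  Δ3: r:1→0
  (3Δ to stable)

1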